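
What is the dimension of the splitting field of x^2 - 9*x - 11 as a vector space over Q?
[K:Q] = 2

The discriminant of x^2 + (-9)*x + (-11) is b^2 - 4c = 81 - (-44) = 125. Since 125 is not a perfect square in Q, the polynomial is irreducible over Q. Its two roots generate a degree-2 extension, so [K:Q] = 2.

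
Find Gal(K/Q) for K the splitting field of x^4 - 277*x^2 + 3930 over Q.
Gal(K/Q) = V_4 (Klein four-group, Z/2Z × Z/2Z)

f factors as (x^2 - 262)(x^2 - 15), so the splitting field is K = Q(sqrt(262), sqrt(15)). The elements 262, 15, 3930 are all non-squares in Q, so sqrt(262) and sqrt(15) generate independent quadratic extensions. Thus [K:Q] = 4 and Gal(K/Q) is generated by the two order-2 automorphisms sqrt(262) ↦ -sqrt(262) and sqrt(15) ↦ -sqrt(15), giving V_4.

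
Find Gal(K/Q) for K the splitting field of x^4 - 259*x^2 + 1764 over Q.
Gal(K/Q) = Z/2Z (cyclic of order 2)

f factors as (x^2 - 7)(x^2 - 252), so the splitting field is K = Q(sqrt(7), sqrt(252)). The squarefree part of 7 is 7 and the squarefree part of 252 is also 7, so sqrt(7) and sqrt(252) are both rational multiples of sqrt(7). Hence Q(sqrt(7)) = Q(sqrt(252)) = Q(sqrt(7)), and the splitting field collapses to a single degree-2 extension with Galois group Z/2Z.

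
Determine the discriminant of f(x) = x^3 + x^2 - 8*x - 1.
Δ = 2233

For x^3 + a x^2 + b x + c the discriminant is Δ = 18 a b c - 4 a^3 c + a^2 b^2 - 4 b^3 - 27 c^2.
Plug a = 1, b = -8, c = -1:
  18*(1)*(-8)*(-1) - 4*(1)^3*(-1) + (1)^2*(-8)^2 - 4*(-8)^3 - 27*(-1)^2
  = 144 + (4) + 64 + (2048) + (-27)
  = 2233.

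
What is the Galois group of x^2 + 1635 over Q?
Gal(K/Q) = Z/2Z (cyclic of order 2)

x^2 + 1635 is irreducible over Q since -1635 is not a rational square. The splitting field Q(sqrt(-1635)) has degree 2 over Q, and its unique nontrivial automorphism is sqrt(-1635) ↦ -sqrt(-1635). Hence Gal(Q(sqrt(-1635))/Q) = Z/2Z.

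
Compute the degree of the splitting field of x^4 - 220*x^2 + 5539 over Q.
[K:Q] = 4

f factors as (x^2 - 191)(x^2 - 29); the splitting field is K = Q(sqrt(191), sqrt(29)). Since 191, 29, and 5539 are all non-squares in Q, the three subfields Q(sqrt(191)), Q(sqrt(29)), Q(sqrt(5539)) are distinct degree-2 extensions, so [K:Q] = 4 (Klein four Galois group).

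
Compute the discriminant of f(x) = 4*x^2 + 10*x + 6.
Δ = 4

For a quadratic a x^2 + b x + c the discriminant is Δ = b^2 - 4ac = (10)^2 - 4*(4)*(6) = 100 - (96) = 4.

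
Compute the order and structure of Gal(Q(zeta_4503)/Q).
|Gal(Q(zeta_4503)/Q)| = phi(4503) = 2808; group ≅ (Z/4503Z)^* ≅ Z/2Z × Z/18Z × Z/78Z

The n-th cyclotomic polynomial Φ_4503(x) is the minimal polynomial of zeta_4503 over Q and has degree phi(4503) = 2808. So Q(zeta_4503) is a degree-2808 Galois extension with Galois group (Z/4503Z)^*. By CRT, (Z/4503Z)^* ≅ (Z/3Z)^* × (Z/19Z)^* × (Z/79Z)^*. Each prime-power unit group is (Z/3Z)^* ≅ Z/2Z; (Z/19Z)^* ≅ Z/18Z; (Z/79Z)^* ≅ Z/78Z. Hence Gal(Q(zeta_4503)/Q) ≅ Z/2Z × Z/18Z × Z/78Z.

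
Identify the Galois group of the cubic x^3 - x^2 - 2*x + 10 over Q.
Gal(K/Q) = S_3 (symmetric group of order 6)

Compute the discriminant of x^3 + (-1)*x^2 + (-2)*x + (10): Δ = -2264. Since Δ is not a rational square, the Galois group is not contained in A_3; it must be the full S_3 (irreducibility of the cubic rules out anything smaller).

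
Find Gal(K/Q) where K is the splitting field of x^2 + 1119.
Gal(K/Q) = Z/2Z (cyclic of order 2)

x^2 + 1119 is irreducible over Q since -1119 is not a rational square. The splitting field Q(sqrt(-1119)) has degree 2 over Q, and its unique nontrivial automorphism is sqrt(-1119) ↦ -sqrt(-1119). Hence Gal(Q(sqrt(-1119))/Q) = Z/2Z.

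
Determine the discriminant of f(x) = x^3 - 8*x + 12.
Δ = -1840

For a depressed cubic x^3 + p x + q the discriminant is Δ = -4 p^3 - 27 q^2 = -4*(-8)^3 - 27*(12)^2 = 2048 - 3888 = -1840.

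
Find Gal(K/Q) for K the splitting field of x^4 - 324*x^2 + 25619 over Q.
Gal(K/Q) = V_4 (Klein four-group, Z/2Z × Z/2Z)

f factors as (x^2 - 187)(x^2 - 137), so the splitting field is K = Q(sqrt(187), sqrt(137)). The elements 187, 137, 25619 are all non-squares in Q, so sqrt(187) and sqrt(137) generate independent quadratic extensions. Thus [K:Q] = 4 and Gal(K/Q) is generated by the two order-2 automorphisms sqrt(187) ↦ -sqrt(187) and sqrt(137) ↦ -sqrt(137), giving V_4.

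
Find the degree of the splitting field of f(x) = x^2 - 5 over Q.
[K:Q] = 2

The polynomial x^2 - 5 is irreducible over Q since 5 is not a perfect square. Its splitting field is Q(sqrt(5)), which has degree 2 over Q.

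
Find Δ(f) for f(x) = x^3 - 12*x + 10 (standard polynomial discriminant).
Δ = 4212

For a depressed cubic x^3 + p x + q the discriminant is Δ = -4 p^3 - 27 q^2 = -4*(-12)^3 - 27*(10)^2 = 6912 - 2700 = 4212.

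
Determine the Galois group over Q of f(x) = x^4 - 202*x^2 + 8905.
Gal(K/Q) = V_4 (Klein four-group, Z/2Z × Z/2Z)

f factors as (x^2 - 65)(x^2 - 137), so the splitting field is K = Q(sqrt(65), sqrt(137)). The elements 65, 137, 8905 are all non-squares in Q, so sqrt(65) and sqrt(137) generate independent quadratic extensions. Thus [K:Q] = 4 and Gal(K/Q) is generated by the two order-2 automorphisms sqrt(65) ↦ -sqrt(65) and sqrt(137) ↦ -sqrt(137), giving V_4.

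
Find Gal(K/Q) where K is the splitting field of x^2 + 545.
Gal(K/Q) = Z/2Z (cyclic of order 2)

x^2 + 545 is irreducible over Q since -545 is not a rational square. The splitting field Q(sqrt(-545)) has degree 2 over Q, and its unique nontrivial automorphism is sqrt(-545) ↦ -sqrt(-545). Hence Gal(Q(sqrt(-545))/Q) = Z/2Z.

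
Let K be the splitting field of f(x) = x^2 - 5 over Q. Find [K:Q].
[K:Q] = 2

The discriminant of x^2 + (0)*x + (-5) is b^2 - 4c = 0 - (-20) = 20. Since 20 is not a perfect square in Q, the polynomial is irreducible over Q. Its two roots generate a degree-2 extension, so [K:Q] = 2.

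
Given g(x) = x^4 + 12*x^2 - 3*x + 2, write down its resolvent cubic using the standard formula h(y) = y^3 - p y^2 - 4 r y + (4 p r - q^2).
h(y) = y^3 - 12*y^2 - 8*y + 87

Identify coefficients: p = 12, q = -3, r = 2.
Plug into h(y) = y^3 - p y^2 - 4 r y + (4 p r - q^2):
  h(y) = y^3 - (12) y^2 - 4*(2) y + (4*(12)*(2) - (-3)^2)
       = y^3 + (-12) y^2 + (-8) y + (87).
Simplifying: h(y) = y^3 - 12*y^2 - 8*y + 87.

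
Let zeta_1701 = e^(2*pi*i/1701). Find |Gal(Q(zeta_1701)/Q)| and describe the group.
|Gal(Q(zeta_1701)/Q)| = phi(1701) = 972; group ≅ (Z/1701Z)^* ≅ Z/6Z × Z/162Z

The n-th cyclotomic polynomial Φ_1701(x) is the minimal polynomial of zeta_1701 over Q and has degree phi(1701) = 972. So Q(zeta_1701) is a degree-972 Galois extension with Galois group (Z/1701Z)^*. By CRT, (Z/1701Z)^* ≅ (Z/243Z)^* × (Z/7Z)^*. Each prime-power unit group is (Z/243Z)^* ≅ Z/162Z; (Z/7Z)^* ≅ Z/6Z. Hence Gal(Q(zeta_1701)/Q) ≅ Z/6Z × Z/162Z.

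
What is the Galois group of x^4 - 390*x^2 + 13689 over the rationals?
Gal(K/Q) = Z/2Z (cyclic of order 2)

f factors as (x^2 - 39)(x^2 - 351), so the splitting field is K = Q(sqrt(39), sqrt(351)). The squarefree part of 39 is 39 and the squarefree part of 351 is also 39, so sqrt(39) and sqrt(351) are both rational multiples of sqrt(39). Hence Q(sqrt(39)) = Q(sqrt(351)) = Q(sqrt(39)), and the splitting field collapses to a single degree-2 extension with Galois group Z/2Z.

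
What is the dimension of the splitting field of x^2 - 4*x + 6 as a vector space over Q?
[K:Q] = 2

The discriminant of x^2 + (-4)*x + (6) is b^2 - 4c = 16 - (24) = -8. Since -8 is not a perfect square in Q, the polynomial is irreducible over Q. Its two roots generate a degree-2 extension, so [K:Q] = 2.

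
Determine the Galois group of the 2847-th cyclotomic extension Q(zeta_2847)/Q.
|Gal(Q(zeta_2847)/Q)| = phi(2847) = 1728; group ≅ (Z/2847Z)^* ≅ Z/2Z × Z/12Z × Z/72Z

The n-th cyclotomic polynomial Φ_2847(x) is the minimal polynomial of zeta_2847 over Q and has degree phi(2847) = 1728. So Q(zeta_2847) is a degree-1728 Galois extension with Galois group (Z/2847Z)^*. By CRT, (Z/2847Z)^* ≅ (Z/3Z)^* × (Z/13Z)^* × (Z/73Z)^*. Each prime-power unit group is (Z/3Z)^* ≅ Z/2Z; (Z/13Z)^* ≅ Z/12Z; (Z/73Z)^* ≅ Z/72Z. Hence Gal(Q(zeta_2847)/Q) ≅ Z/2Z × Z/12Z × Z/72Z.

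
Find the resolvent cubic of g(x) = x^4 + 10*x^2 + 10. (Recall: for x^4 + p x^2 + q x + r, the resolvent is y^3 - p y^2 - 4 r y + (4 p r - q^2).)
h(y) = y^3 - 10*y^2 - 40*y + 400

Identify coefficients: p = 10, q = 0, r = 10.
Plug into h(y) = y^3 - p y^2 - 4 r y + (4 p r - q^2):
  h(y) = y^3 - (10) y^2 - 4*(10) y + (4*(10)*(10) - (0)^2)
       = y^3 + (-10) y^2 + (-40) y + (400).
Simplifying: h(y) = y^3 - 10*y^2 - 40*y + 400.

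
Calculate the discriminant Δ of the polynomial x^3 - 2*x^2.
Δ = 0

For x^3 + a x^2 + b x + c the discriminant is Δ = 18 a b c - 4 a^3 c + a^2 b^2 - 4 b^3 - 27 c^2.
Plug a = -2, b = 0, c = 0:
  18*(-2)*(0)*(0) - 4*(-2)^3*(0) + (-2)^2*(0)^2 - 4*(0)^3 - 27*(0)^2
  = 0 + (0) + 0 + (0) + (0)
  = 0.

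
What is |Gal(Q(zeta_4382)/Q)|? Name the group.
|Gal(Q(zeta_4382)/Q)| = phi(4382) = 1872; group ≅ (Z/4382Z)^* ≅ Z/6Z × Z/312Z

The n-th cyclotomic polynomial Φ_4382(x) is the minimal polynomial of zeta_4382 over Q and has degree phi(4382) = 1872. So Q(zeta_4382) is a degree-1872 Galois extension with Galois group (Z/4382Z)^*. By CRT, (Z/4382Z)^* ≅ (Z/2Z)^* × (Z/7Z)^* × (Z/313Z)^*. Each prime-power unit group is (Z/2Z)^* ≅ trivial group (order 1); (Z/7Z)^* ≅ Z/6Z; (Z/313Z)^* ≅ Z/312Z. Hence Gal(Q(zeta_4382)/Q) ≅ Z/6Z × Z/312Z.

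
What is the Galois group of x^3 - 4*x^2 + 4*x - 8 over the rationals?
Gal(K/Q) = S_3 (symmetric group of order 6)

Compute the discriminant of x^3 + (-4)*x^2 + (4)*x + (-8): Δ = -1472. Since Δ is not a rational square, the Galois group is not contained in A_3; it must be the full S_3 (irreducibility of the cubic rules out anything smaller).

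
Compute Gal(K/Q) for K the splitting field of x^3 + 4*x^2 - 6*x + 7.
Gal(K/Q) = S_3 (symmetric group of order 6)

Compute the discriminant of x^3 + (4)*x^2 + (-6)*x + (7): Δ = -4699. Since Δ is not a rational square, the Galois group is not contained in A_3; it must be the full S_3 (irreducibility of the cubic rules out anything smaller).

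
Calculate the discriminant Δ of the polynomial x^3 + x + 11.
Δ = -3271

For a depressed cubic x^3 + p x + q the discriminant is Δ = -4 p^3 - 27 q^2 = -4*(1)^3 - 27*(11)^2 = -4 - 3267 = -3271.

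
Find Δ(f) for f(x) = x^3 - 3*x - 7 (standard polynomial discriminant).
Δ = -1215

For a depressed cubic x^3 + p x + q the discriminant is Δ = -4 p^3 - 27 q^2 = -4*(-3)^3 - 27*(-7)^2 = 108 - 1323 = -1215.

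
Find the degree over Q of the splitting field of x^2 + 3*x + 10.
[K:Q] = 2

The discriminant of x^2 + (3)*x + (10) is b^2 - 4c = 9 - (40) = -31. Since -31 is not a perfect square in Q, the polynomial is irreducible over Q. Its two roots generate a degree-2 extension, so [K:Q] = 2.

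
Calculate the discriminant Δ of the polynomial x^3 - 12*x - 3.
Δ = 6669

For a depressed cubic x^3 + p x + q the discriminant is Δ = -4 p^3 - 27 q^2 = -4*(-12)^3 - 27*(-3)^2 = 6912 - 243 = 6669.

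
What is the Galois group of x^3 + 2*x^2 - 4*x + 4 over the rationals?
Gal(K/Q) = S_3 (symmetric group of order 6)

Compute the discriminant of x^3 + (2)*x^2 + (-4)*x + (4): Δ = -816. Since Δ is not a rational square, the Galois group is not contained in A_3; it must be the full S_3 (irreducibility of the cubic rules out anything smaller).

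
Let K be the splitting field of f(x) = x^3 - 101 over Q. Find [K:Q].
[K:Q] = 6

x^3 - 101 has one real root r = 101^(1/3) and two complex roots r*zeta_3, r*zeta_3^2 where zeta_3 = e^(2*pi*i/3). The splitting field is Q(r, zeta_3). [Q(r):Q] = 3 and [Q(zeta_3):Q] = 2 with gcd = 1, so [Q(r, zeta_3):Q] = 3 * 2 = 6.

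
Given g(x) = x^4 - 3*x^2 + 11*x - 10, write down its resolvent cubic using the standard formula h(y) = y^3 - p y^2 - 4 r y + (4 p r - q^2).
h(y) = y^3 + 3*y^2 + 40*y - 1

Identify coefficients: p = -3, q = 11, r = -10.
Plug into h(y) = y^3 - p y^2 - 4 r y + (4 p r - q^2):
  h(y) = y^3 - (-3) y^2 - 4*(-10) y + (4*(-3)*(-10) - (11)^2)
       = y^3 + (3) y^2 + (40) y + (-1).
Simplifying: h(y) = y^3 + 3*y^2 + 40*y - 1.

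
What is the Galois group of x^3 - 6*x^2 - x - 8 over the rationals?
Gal(K/Q) = S_3 (symmetric group of order 6)

Compute the discriminant of x^3 + (-6)*x^2 + (-1)*x + (-8): Δ = -9464. Since Δ is not a rational square, the Galois group is not contained in A_3; it must be the full S_3 (irreducibility of the cubic rules out anything smaller).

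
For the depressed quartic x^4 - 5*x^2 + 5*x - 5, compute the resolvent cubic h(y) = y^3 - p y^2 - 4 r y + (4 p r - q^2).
h(y) = y^3 + 5*y^2 + 20*y + 75

Identify coefficients: p = -5, q = 5, r = -5.
Plug into h(y) = y^3 - p y^2 - 4 r y + (4 p r - q^2):
  h(y) = y^3 - (-5) y^2 - 4*(-5) y + (4*(-5)*(-5) - (5)^2)
       = y^3 + (5) y^2 + (20) y + (75).
Simplifying: h(y) = y^3 + 5*y^2 + 20*y + 75.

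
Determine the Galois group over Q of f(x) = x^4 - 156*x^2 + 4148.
Gal(K/Q) = V_4 (Klein four-group, Z/2Z × Z/2Z)

f factors as (x^2 - 122)(x^2 - 34), so the splitting field is K = Q(sqrt(122), sqrt(34)). The elements 122, 34, 4148 are all non-squares in Q, so sqrt(122) and sqrt(34) generate independent quadratic extensions. Thus [K:Q] = 4 and Gal(K/Q) is generated by the two order-2 automorphisms sqrt(122) ↦ -sqrt(122) and sqrt(34) ↦ -sqrt(34), giving V_4.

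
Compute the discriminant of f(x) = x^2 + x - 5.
Δ = 21

For a quadratic a x^2 + b x + c the discriminant is Δ = b^2 - 4ac = (1)^2 - 4*(1)*(-5) = 1 - (-20) = 21.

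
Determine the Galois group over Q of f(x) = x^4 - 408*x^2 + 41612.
Gal(K/Q) = V_4 (Klein four-group, Z/2Z × Z/2Z)

f factors as (x^2 - 206)(x^2 - 202), so the splitting field is K = Q(sqrt(206), sqrt(202)). The elements 206, 202, 41612 are all non-squares in Q, so sqrt(206) and sqrt(202) generate independent quadratic extensions. Thus [K:Q] = 4 and Gal(K/Q) is generated by the two order-2 automorphisms sqrt(206) ↦ -sqrt(206) and sqrt(202) ↦ -sqrt(202), giving V_4.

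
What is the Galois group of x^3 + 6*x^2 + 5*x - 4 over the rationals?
Gal(K/Q) = S_3 (symmetric group of order 6)

Compute the discriminant of x^3 + (6)*x^2 + (5)*x + (-4): Δ = 1264. Since Δ is not a rational square, the Galois group is not contained in A_3; it must be the full S_3 (irreducibility of the cubic rules out anything smaller).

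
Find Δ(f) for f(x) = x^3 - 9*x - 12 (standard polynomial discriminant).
Δ = -972

For a depressed cubic x^3 + p x + q the discriminant is Δ = -4 p^3 - 27 q^2 = -4*(-9)^3 - 27*(-12)^2 = 2916 - 3888 = -972.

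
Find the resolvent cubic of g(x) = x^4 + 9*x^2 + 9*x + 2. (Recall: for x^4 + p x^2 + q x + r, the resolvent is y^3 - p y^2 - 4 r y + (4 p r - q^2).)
h(y) = y^3 - 9*y^2 - 8*y - 9

Identify coefficients: p = 9, q = 9, r = 2.
Plug into h(y) = y^3 - p y^2 - 4 r y + (4 p r - q^2):
  h(y) = y^3 - (9) y^2 - 4*(2) y + (4*(9)*(2) - (9)^2)
       = y^3 + (-9) y^2 + (-8) y + (-9).
Simplifying: h(y) = y^3 - 9*y^2 - 8*y - 9.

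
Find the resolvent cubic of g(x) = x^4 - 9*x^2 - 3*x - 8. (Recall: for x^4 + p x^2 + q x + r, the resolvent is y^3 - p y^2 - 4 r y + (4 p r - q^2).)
h(y) = y^3 + 9*y^2 + 32*y + 279

Identify coefficients: p = -9, q = -3, r = -8.
Plug into h(y) = y^3 - p y^2 - 4 r y + (4 p r - q^2):
  h(y) = y^3 - (-9) y^2 - 4*(-8) y + (4*(-9)*(-8) - (-3)^2)
       = y^3 + (9) y^2 + (32) y + (279).
Simplifying: h(y) = y^3 + 9*y^2 + 32*y + 279.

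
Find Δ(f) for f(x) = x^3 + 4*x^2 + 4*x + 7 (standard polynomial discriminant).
Δ = -1099

For x^3 + a x^2 + b x + c the discriminant is Δ = 18 a b c - 4 a^3 c + a^2 b^2 - 4 b^3 - 27 c^2.
Plug a = 4, b = 4, c = 7:
  18*(4)*(4)*(7) - 4*(4)^3*(7) + (4)^2*(4)^2 - 4*(4)^3 - 27*(7)^2
  = 2016 + (-1792) + 256 + (-256) + (-1323)
  = -1099.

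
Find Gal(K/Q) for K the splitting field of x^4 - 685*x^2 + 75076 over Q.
Gal(K/Q) = Z/2Z (cyclic of order 2)

f factors as (x^2 - 548)(x^2 - 137), so the splitting field is K = Q(sqrt(548), sqrt(137)). The squarefree part of 548 is 137 and the squarefree part of 137 is also 137, so sqrt(548) and sqrt(137) are both rational multiples of sqrt(137). Hence Q(sqrt(548)) = Q(sqrt(137)) = Q(sqrt(137)), and the splitting field collapses to a single degree-2 extension with Galois group Z/2Z.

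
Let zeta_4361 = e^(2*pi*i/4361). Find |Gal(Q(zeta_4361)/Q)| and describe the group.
|Gal(Q(zeta_4361)/Q)| = phi(4361) = 3696; group ≅ (Z/4361Z)^* ≅ Z/42Z × Z/88Z

The n-th cyclotomic polynomial Φ_4361(x) is the minimal polynomial of zeta_4361 over Q and has degree phi(4361) = 3696. So Q(zeta_4361) is a degree-3696 Galois extension with Galois group (Z/4361Z)^*. By CRT, (Z/4361Z)^* ≅ (Z/49Z)^* × (Z/89Z)^*. Each prime-power unit group is (Z/49Z)^* ≅ Z/42Z; (Z/89Z)^* ≅ Z/88Z. Hence Gal(Q(zeta_4361)/Q) ≅ Z/42Z × Z/88Z.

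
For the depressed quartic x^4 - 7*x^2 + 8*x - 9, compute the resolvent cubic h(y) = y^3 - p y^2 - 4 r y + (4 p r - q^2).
h(y) = y^3 + 7*y^2 + 36*y + 188

Identify coefficients: p = -7, q = 8, r = -9.
Plug into h(y) = y^3 - p y^2 - 4 r y + (4 p r - q^2):
  h(y) = y^3 - (-7) y^2 - 4*(-9) y + (4*(-7)*(-9) - (8)^2)
       = y^3 + (7) y^2 + (36) y + (188).
Simplifying: h(y) = y^3 + 7*y^2 + 36*y + 188.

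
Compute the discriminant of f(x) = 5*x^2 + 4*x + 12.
Δ = -224

For a quadratic a x^2 + b x + c the discriminant is Δ = b^2 - 4ac = (4)^2 - 4*(5)*(12) = 16 - (240) = -224.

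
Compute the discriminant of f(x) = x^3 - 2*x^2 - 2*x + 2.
Δ = 148

For x^3 + a x^2 + b x + c the discriminant is Δ = 18 a b c - 4 a^3 c + a^2 b^2 - 4 b^3 - 27 c^2.
Plug a = -2, b = -2, c = 2:
  18*(-2)*(-2)*(2) - 4*(-2)^3*(2) + (-2)^2*(-2)^2 - 4*(-2)^3 - 27*(2)^2
  = 144 + (64) + 16 + (32) + (-108)
  = 148.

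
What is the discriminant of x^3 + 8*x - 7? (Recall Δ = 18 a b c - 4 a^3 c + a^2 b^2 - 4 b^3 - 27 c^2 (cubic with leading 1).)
Δ = -3371

For x^3 + a x^2 + b x + c the discriminant is Δ = 18 a b c - 4 a^3 c + a^2 b^2 - 4 b^3 - 27 c^2.
Plug a = 0, b = 8, c = -7:
  18*(0)*(8)*(-7) - 4*(0)^3*(-7) + (0)^2*(8)^2 - 4*(8)^3 - 27*(-7)^2
  = 0 + (0) + 0 + (-2048) + (-1323)
  = -3371.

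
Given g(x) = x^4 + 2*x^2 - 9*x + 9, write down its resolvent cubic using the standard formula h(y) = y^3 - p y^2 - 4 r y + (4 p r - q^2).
h(y) = y^3 - 2*y^2 - 36*y - 9

Identify coefficients: p = 2, q = -9, r = 9.
Plug into h(y) = y^3 - p y^2 - 4 r y + (4 p r - q^2):
  h(y) = y^3 - (2) y^2 - 4*(9) y + (4*(2)*(9) - (-9)^2)
       = y^3 + (-2) y^2 + (-36) y + (-9).
Simplifying: h(y) = y^3 - 2*y^2 - 36*y - 9.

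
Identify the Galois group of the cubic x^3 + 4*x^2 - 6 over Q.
Gal(K/Q) = S_3 (symmetric group of order 6)

Compute the discriminant of x^3 + (4)*x^2 + (0)*x + (-6): Δ = 564. Since Δ is not a rational square, the Galois group is not contained in A_3; it must be the full S_3 (irreducibility of the cubic rules out anything smaller).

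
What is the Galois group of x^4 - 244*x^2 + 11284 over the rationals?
Gal(K/Q) = V_4 (Klein four-group, Z/2Z × Z/2Z)

f factors as (x^2 - 62)(x^2 - 182), so the splitting field is K = Q(sqrt(62), sqrt(182)). The elements 62, 182, 11284 are all non-squares in Q, so sqrt(62) and sqrt(182) generate independent quadratic extensions. Thus [K:Q] = 4 and Gal(K/Q) is generated by the two order-2 automorphisms sqrt(62) ↦ -sqrt(62) and sqrt(182) ↦ -sqrt(182), giving V_4.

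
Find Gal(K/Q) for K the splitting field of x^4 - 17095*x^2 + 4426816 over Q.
Gal(K/Q) = Z/2Z (cyclic of order 2)

f factors as (x^2 - 16832)(x^2 - 263), so the splitting field is K = Q(sqrt(16832), sqrt(263)). The squarefree part of 16832 is 263 and the squarefree part of 263 is also 263, so sqrt(16832) and sqrt(263) are both rational multiples of sqrt(263). Hence Q(sqrt(16832)) = Q(sqrt(263)) = Q(sqrt(263)), and the splitting field collapses to a single degree-2 extension with Galois group Z/2Z.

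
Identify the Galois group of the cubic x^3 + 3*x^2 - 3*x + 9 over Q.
Gal(K/Q) = S_3 (symmetric group of order 6)

Compute the discriminant of x^3 + (3)*x^2 + (-3)*x + (9): Δ = -4428. Since Δ is not a rational square, the Galois group is not contained in A_3; it must be the full S_3 (irreducibility of the cubic rules out anything smaller).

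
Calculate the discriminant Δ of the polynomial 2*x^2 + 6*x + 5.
Δ = -4

For a quadratic a x^2 + b x + c the discriminant is Δ = b^2 - 4ac = (6)^2 - 4*(2)*(5) = 36 - (40) = -4.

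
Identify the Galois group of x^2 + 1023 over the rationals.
Gal(K/Q) = Z/2Z (cyclic of order 2)

x^2 + 1023 is irreducible over Q since -1023 is not a rational square. The splitting field Q(sqrt(-1023)) has degree 2 over Q, and its unique nontrivial automorphism is sqrt(-1023) ↦ -sqrt(-1023). Hence Gal(Q(sqrt(-1023))/Q) = Z/2Z.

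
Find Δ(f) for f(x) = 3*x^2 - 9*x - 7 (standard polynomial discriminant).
Δ = 165

For a quadratic a x^2 + b x + c the discriminant is Δ = b^2 - 4ac = (-9)^2 - 4*(3)*(-7) = 81 - (-84) = 165.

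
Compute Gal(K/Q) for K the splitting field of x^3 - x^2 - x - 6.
Gal(K/Q) = S_3 (symmetric group of order 6)

Compute the discriminant of x^3 + (-1)*x^2 + (-1)*x + (-6): Δ = -1099. Since Δ is not a rational square, the Galois group is not contained in A_3; it must be the full S_3 (irreducibility of the cubic rules out anything smaller).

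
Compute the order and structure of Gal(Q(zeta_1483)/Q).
|Gal(Q(zeta_1483)/Q)| = phi(1483) = 1482; group ≅ (Z/1483Z)^* ≅ Z/1482Z

The n-th cyclotomic polynomial Φ_1483(x) is the minimal polynomial of zeta_1483 over Q and has degree phi(1483) = 1482. So Q(zeta_1483) is a degree-1482 Galois extension with Galois group (Z/1483Z)^*. (Z/1483Z)^* is cyclic since 1483 is an odd prime power (or 4). Hence Gal(Q(zeta_1483)/Q) ≅ Z/1482Z.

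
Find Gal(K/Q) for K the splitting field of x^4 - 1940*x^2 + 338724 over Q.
Gal(K/Q) = Z/2Z (cyclic of order 2)

f factors as (x^2 - 194)(x^2 - 1746), so the splitting field is K = Q(sqrt(194), sqrt(1746)). The squarefree part of 194 is 194 and the squarefree part of 1746 is also 194, so sqrt(194) and sqrt(1746) are both rational multiples of sqrt(194). Hence Q(sqrt(194)) = Q(sqrt(1746)) = Q(sqrt(194)), and the splitting field collapses to a single degree-2 extension with Galois group Z/2Z.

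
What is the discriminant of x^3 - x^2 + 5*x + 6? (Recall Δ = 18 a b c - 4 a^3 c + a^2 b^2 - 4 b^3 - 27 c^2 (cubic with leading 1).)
Δ = -1963

For x^3 + a x^2 + b x + c the discriminant is Δ = 18 a b c - 4 a^3 c + a^2 b^2 - 4 b^3 - 27 c^2.
Plug a = -1, b = 5, c = 6:
  18*(-1)*(5)*(6) - 4*(-1)^3*(6) + (-1)^2*(5)^2 - 4*(5)^3 - 27*(6)^2
  = -540 + (24) + 25 + (-500) + (-972)
  = -1963.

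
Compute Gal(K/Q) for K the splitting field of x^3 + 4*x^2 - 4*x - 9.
Gal(K/Q) = S_3 (symmetric group of order 6)

Compute the discriminant of x^3 + (4)*x^2 + (-4)*x + (-9): Δ = 3221. Since Δ is not a rational square, the Galois group is not contained in A_3; it must be the full S_3 (irreducibility of the cubic rules out anything smaller).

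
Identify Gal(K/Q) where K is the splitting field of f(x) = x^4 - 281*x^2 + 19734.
Gal(K/Q) = V_4 (Klein four-group, Z/2Z × Z/2Z)

f factors as (x^2 - 143)(x^2 - 138), so the splitting field is K = Q(sqrt(143), sqrt(138)). The elements 143, 138, 19734 are all non-squares in Q, so sqrt(143) and sqrt(138) generate independent quadratic extensions. Thus [K:Q] = 4 and Gal(K/Q) is generated by the two order-2 automorphisms sqrt(143) ↦ -sqrt(143) and sqrt(138) ↦ -sqrt(138), giving V_4.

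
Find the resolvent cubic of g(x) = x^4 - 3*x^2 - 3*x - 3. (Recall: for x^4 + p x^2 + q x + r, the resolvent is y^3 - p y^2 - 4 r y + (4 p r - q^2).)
h(y) = y^3 + 3*y^2 + 12*y + 27

Identify coefficients: p = -3, q = -3, r = -3.
Plug into h(y) = y^3 - p y^2 - 4 r y + (4 p r - q^2):
  h(y) = y^3 - (-3) y^2 - 4*(-3) y + (4*(-3)*(-3) - (-3)^2)
       = y^3 + (3) y^2 + (12) y + (27).
Simplifying: h(y) = y^3 + 3*y^2 + 12*y + 27.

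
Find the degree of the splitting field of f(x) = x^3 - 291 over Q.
[K:Q] = 6

x^3 - 291 has one real root r = 291^(1/3) and two complex roots r*zeta_3, r*zeta_3^2 where zeta_3 = e^(2*pi*i/3). The splitting field is Q(r, zeta_3). [Q(r):Q] = 3 and [Q(zeta_3):Q] = 2 with gcd = 1, so [Q(r, zeta_3):Q] = 3 * 2 = 6.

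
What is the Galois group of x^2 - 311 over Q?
Gal(K/Q) = Z/2Z (cyclic of order 2)

x^2 - 311 is irreducible over Q since 311 is not a rational square. The splitting field Q(sqrt(311)) has degree 2 over Q, and its unique nontrivial automorphism is sqrt(311) ↦ -sqrt(311). Hence Gal(Q(sqrt(311))/Q) = Z/2Z.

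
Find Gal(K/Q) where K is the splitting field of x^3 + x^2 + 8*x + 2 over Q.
Gal(K/Q) = S_3 (symmetric group of order 6)

Compute the discriminant of x^3 + (1)*x^2 + (8)*x + (2): Δ = -1812. Since Δ is not a rational square, the Galois group is not contained in A_3; it must be the full S_3 (irreducibility of the cubic rules out anything smaller).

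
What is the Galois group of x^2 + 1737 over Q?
Gal(K/Q) = Z/2Z (cyclic of order 2)

x^2 + 1737 is irreducible over Q since -1737 is not a rational square. The splitting field Q(sqrt(-1737)) has degree 2 over Q, and its unique nontrivial automorphism is sqrt(-1737) ↦ -sqrt(-1737). Hence Gal(Q(sqrt(-1737))/Q) = Z/2Z.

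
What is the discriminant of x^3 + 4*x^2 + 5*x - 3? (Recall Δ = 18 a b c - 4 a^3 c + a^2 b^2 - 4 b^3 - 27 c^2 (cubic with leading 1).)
Δ = -655

For x^3 + a x^2 + b x + c the discriminant is Δ = 18 a b c - 4 a^3 c + a^2 b^2 - 4 b^3 - 27 c^2.
Plug a = 4, b = 5, c = -3:
  18*(4)*(5)*(-3) - 4*(4)^3*(-3) + (4)^2*(5)^2 - 4*(5)^3 - 27*(-3)^2
  = -1080 + (768) + 400 + (-500) + (-243)
  = -655.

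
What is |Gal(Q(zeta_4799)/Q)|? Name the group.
|Gal(Q(zeta_4799)/Q)| = phi(4799) = 4798; group ≅ (Z/4799Z)^* ≅ Z/4798Z

The n-th cyclotomic polynomial Φ_4799(x) is the minimal polynomial of zeta_4799 over Q and has degree phi(4799) = 4798. So Q(zeta_4799) is a degree-4798 Galois extension with Galois group (Z/4799Z)^*. (Z/4799Z)^* is cyclic since 4799 is an odd prime power (or 4). Hence Gal(Q(zeta_4799)/Q) ≅ Z/4798Z.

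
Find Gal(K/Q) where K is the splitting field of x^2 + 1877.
Gal(K/Q) = Z/2Z (cyclic of order 2)

x^2 + 1877 is irreducible over Q since -1877 is not a rational square. The splitting field Q(sqrt(-1877)) has degree 2 over Q, and its unique nontrivial automorphism is sqrt(-1877) ↦ -sqrt(-1877). Hence Gal(Q(sqrt(-1877))/Q) = Z/2Z.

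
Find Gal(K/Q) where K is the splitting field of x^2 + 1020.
Gal(K/Q) = Z/2Z (cyclic of order 2)

x^2 + 1020 is irreducible over Q since -1020 is not a rational square. The splitting field Q(sqrt(-1020)) has degree 2 over Q, and its unique nontrivial automorphism is sqrt(-1020) ↦ -sqrt(-1020). Hence Gal(Q(sqrt(-1020))/Q) = Z/2Z.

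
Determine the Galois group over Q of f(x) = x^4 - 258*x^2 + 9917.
Gal(K/Q) = V_4 (Klein four-group, Z/2Z × Z/2Z)

f factors as (x^2 - 211)(x^2 - 47), so the splitting field is K = Q(sqrt(211), sqrt(47)). The elements 211, 47, 9917 are all non-squares in Q, so sqrt(211) and sqrt(47) generate independent quadratic extensions. Thus [K:Q] = 4 and Gal(K/Q) is generated by the two order-2 automorphisms sqrt(211) ↦ -sqrt(211) and sqrt(47) ↦ -sqrt(47), giving V_4.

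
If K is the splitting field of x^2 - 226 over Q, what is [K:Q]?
[K:Q] = 2

The polynomial x^2 - 226 is irreducible over Q since 226 is not a perfect square. Its splitting field is Q(sqrt(226)), which has degree 2 over Q.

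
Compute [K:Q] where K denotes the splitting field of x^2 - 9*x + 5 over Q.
[K:Q] = 2

The discriminant of x^2 + (-9)*x + (5) is b^2 - 4c = 81 - (20) = 61. Since 61 is not a perfect square in Q, the polynomial is irreducible over Q. Its two roots generate a degree-2 extension, so [K:Q] = 2.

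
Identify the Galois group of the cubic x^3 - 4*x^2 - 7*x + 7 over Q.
Gal(K/Q) = S_3 (symmetric group of order 6)

Compute the discriminant of x^3 + (-4)*x^2 + (-7)*x + (7): Δ = 6153. Since Δ is not a rational square, the Galois group is not contained in A_3; it must be the full S_3 (irreducibility of the cubic rules out anything smaller).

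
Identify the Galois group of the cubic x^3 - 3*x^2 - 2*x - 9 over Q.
Gal(K/Q) = S_3 (symmetric group of order 6)

Compute the discriminant of x^3 + (-3)*x^2 + (-2)*x + (-9): Δ = -4063. Since Δ is not a rational square, the Galois group is not contained in A_3; it must be the full S_3 (irreducibility of the cubic rules out anything smaller).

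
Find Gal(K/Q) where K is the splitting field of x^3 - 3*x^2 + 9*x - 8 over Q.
Gal(K/Q) = S_3 (symmetric group of order 6)

Compute the discriminant of x^3 + (-3)*x^2 + (9)*x + (-8): Δ = -891. Since Δ is not a rational square, the Galois group is not contained in A_3; it must be the full S_3 (irreducibility of the cubic rules out anything smaller).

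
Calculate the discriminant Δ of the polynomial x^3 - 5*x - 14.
Δ = -4792

For a depressed cubic x^3 + p x + q the discriminant is Δ = -4 p^3 - 27 q^2 = -4*(-5)^3 - 27*(-14)^2 = 500 - 5292 = -4792.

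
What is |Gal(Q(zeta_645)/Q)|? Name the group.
|Gal(Q(zeta_645)/Q)| = phi(645) = 336; group ≅ (Z/645Z)^* ≅ Z/2Z × Z/4Z × Z/42Z

The n-th cyclotomic polynomial Φ_645(x) is the minimal polynomial of zeta_645 over Q and has degree phi(645) = 336. So Q(zeta_645) is a degree-336 Galois extension with Galois group (Z/645Z)^*. By CRT, (Z/645Z)^* ≅ (Z/3Z)^* × (Z/5Z)^* × (Z/43Z)^*. Each prime-power unit group is (Z/3Z)^* ≅ Z/2Z; (Z/5Z)^* ≅ Z/4Z; (Z/43Z)^* ≅ Z/42Z. Hence Gal(Q(zeta_645)/Q) ≅ Z/2Z × Z/4Z × Z/42Z.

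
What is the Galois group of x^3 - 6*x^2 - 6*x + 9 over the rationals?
Gal(K/Q) = S_3 (symmetric group of order 6)

Compute the discriminant of x^3 + (-6)*x^2 + (-6)*x + (9): Δ = 13581. Since Δ is not a rational square, the Galois group is not contained in A_3; it must be the full S_3 (irreducibility of the cubic rules out anything smaller).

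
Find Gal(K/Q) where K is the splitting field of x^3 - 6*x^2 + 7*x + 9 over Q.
Gal(K/Q) = S_3 (symmetric group of order 6)

Compute the discriminant of x^3 + (-6)*x^2 + (7)*x + (9): Δ = -823. Since Δ is not a rational square, the Galois group is not contained in A_3; it must be the full S_3 (irreducibility of the cubic rules out anything smaller).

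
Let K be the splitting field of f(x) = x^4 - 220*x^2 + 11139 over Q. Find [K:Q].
[K:Q] = 4

f factors as (x^2 - 79)(x^2 - 141); the splitting field is K = Q(sqrt(79), sqrt(141)). Since 79, 141, and 11139 are all non-squares in Q, the three subfields Q(sqrt(79)), Q(sqrt(141)), Q(sqrt(11139)) are distinct degree-2 extensions, so [K:Q] = 4 (Klein four Galois group).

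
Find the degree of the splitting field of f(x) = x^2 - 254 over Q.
[K:Q] = 2

The polynomial x^2 - 254 is irreducible over Q since 254 is not a perfect square. Its splitting field is Q(sqrt(254)), which has degree 2 over Q.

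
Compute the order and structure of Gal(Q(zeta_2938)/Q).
|Gal(Q(zeta_2938)/Q)| = phi(2938) = 1344; group ≅ (Z/2938Z)^* ≅ Z/12Z × Z/112Z

The n-th cyclotomic polynomial Φ_2938(x) is the minimal polynomial of zeta_2938 over Q and has degree phi(2938) = 1344. So Q(zeta_2938) is a degree-1344 Galois extension with Galois group (Z/2938Z)^*. By CRT, (Z/2938Z)^* ≅ (Z/2Z)^* × (Z/13Z)^* × (Z/113Z)^*. Each prime-power unit group is (Z/2Z)^* ≅ trivial group (order 1); (Z/13Z)^* ≅ Z/12Z; (Z/113Z)^* ≅ Z/112Z. Hence Gal(Q(zeta_2938)/Q) ≅ Z/12Z × Z/112Z.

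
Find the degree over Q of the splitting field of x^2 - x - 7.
[K:Q] = 2

The discriminant of x^2 + (-1)*x + (-7) is b^2 - 4c = 1 - (-28) = 29. Since 29 is not a perfect square in Q, the polynomial is irreducible over Q. Its two roots generate a degree-2 extension, so [K:Q] = 2.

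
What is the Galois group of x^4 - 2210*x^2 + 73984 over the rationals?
Gal(K/Q) = Z/2Z (cyclic of order 2)

f factors as (x^2 - 2176)(x^2 - 34), so the splitting field is K = Q(sqrt(2176), sqrt(34)). The squarefree part of 2176 is 34 and the squarefree part of 34 is also 34, so sqrt(2176) and sqrt(34) are both rational multiples of sqrt(34). Hence Q(sqrt(2176)) = Q(sqrt(34)) = Q(sqrt(34)), and the splitting field collapses to a single degree-2 extension with Galois group Z/2Z.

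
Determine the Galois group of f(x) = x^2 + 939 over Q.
Gal(K/Q) = Z/2Z (cyclic of order 2)

x^2 + 939 is irreducible over Q since -939 is not a rational square. The splitting field Q(sqrt(-939)) has degree 2 over Q, and its unique nontrivial automorphism is sqrt(-939) ↦ -sqrt(-939). Hence Gal(Q(sqrt(-939))/Q) = Z/2Z.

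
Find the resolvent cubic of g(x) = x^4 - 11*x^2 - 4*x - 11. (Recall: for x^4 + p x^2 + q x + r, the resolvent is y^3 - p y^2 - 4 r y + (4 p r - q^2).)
h(y) = y^3 + 11*y^2 + 44*y + 468

Identify coefficients: p = -11, q = -4, r = -11.
Plug into h(y) = y^3 - p y^2 - 4 r y + (4 p r - q^2):
  h(y) = y^3 - (-11) y^2 - 4*(-11) y + (4*(-11)*(-11) - (-4)^2)
       = y^3 + (11) y^2 + (44) y + (468).
Simplifying: h(y) = y^3 + 11*y^2 + 44*y + 468.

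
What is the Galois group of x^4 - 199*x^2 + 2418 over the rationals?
Gal(K/Q) = V_4 (Klein four-group, Z/2Z × Z/2Z)

f factors as (x^2 - 13)(x^2 - 186), so the splitting field is K = Q(sqrt(13), sqrt(186)). The elements 13, 186, 2418 are all non-squares in Q, so sqrt(13) and sqrt(186) generate independent quadratic extensions. Thus [K:Q] = 4 and Gal(K/Q) is generated by the two order-2 automorphisms sqrt(13) ↦ -sqrt(13) and sqrt(186) ↦ -sqrt(186), giving V_4.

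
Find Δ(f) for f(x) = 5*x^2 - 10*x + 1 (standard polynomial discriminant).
Δ = 80

For a quadratic a x^2 + b x + c the discriminant is Δ = b^2 - 4ac = (-10)^2 - 4*(5)*(1) = 100 - (20) = 80.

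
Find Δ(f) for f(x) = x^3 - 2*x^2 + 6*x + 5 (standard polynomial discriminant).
Δ = -2315

For x^3 + a x^2 + b x + c the discriminant is Δ = 18 a b c - 4 a^3 c + a^2 b^2 - 4 b^3 - 27 c^2.
Plug a = -2, b = 6, c = 5:
  18*(-2)*(6)*(5) - 4*(-2)^3*(5) + (-2)^2*(6)^2 - 4*(6)^3 - 27*(5)^2
  = -1080 + (160) + 144 + (-864) + (-675)
  = -2315.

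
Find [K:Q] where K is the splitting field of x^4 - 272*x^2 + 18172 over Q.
[K:Q] = 4

f factors as (x^2 - 118)(x^2 - 154); the splitting field is K = Q(sqrt(118), sqrt(154)). Since 118, 154, and 18172 are all non-squares in Q, the three subfields Q(sqrt(118)), Q(sqrt(154)), Q(sqrt(18172)) are distinct degree-2 extensions, so [K:Q] = 4 (Klein four Galois group).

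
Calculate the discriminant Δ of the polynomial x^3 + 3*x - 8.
Δ = -1836

For a depressed cubic x^3 + p x + q the discriminant is Δ = -4 p^3 - 27 q^2 = -4*(3)^3 - 27*(-8)^2 = -108 - 1728 = -1836.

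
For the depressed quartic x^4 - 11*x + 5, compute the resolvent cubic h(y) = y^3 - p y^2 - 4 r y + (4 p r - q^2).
h(y) = y^3 - 20*y - 121

Identify coefficients: p = 0, q = -11, r = 5.
Plug into h(y) = y^3 - p y^2 - 4 r y + (4 p r - q^2):
  h(y) = y^3 - (0) y^2 - 4*(5) y + (4*(0)*(5) - (-11)^2)
       = y^3 + (0) y^2 + (-20) y + (-121).
Simplifying: h(y) = y^3 - 20*y - 121.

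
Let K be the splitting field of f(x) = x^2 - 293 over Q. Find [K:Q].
[K:Q] = 2

The polynomial x^2 - 293 is irreducible over Q since 293 is not a perfect square. Its splitting field is Q(sqrt(293)), which has degree 2 over Q.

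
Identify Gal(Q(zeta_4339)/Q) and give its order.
|Gal(Q(zeta_4339)/Q)| = phi(4339) = 4338; group ≅ (Z/4339Z)^* ≅ Z/4338Z

The n-th cyclotomic polynomial Φ_4339(x) is the minimal polynomial of zeta_4339 over Q and has degree phi(4339) = 4338. So Q(zeta_4339) is a degree-4338 Galois extension with Galois group (Z/4339Z)^*. (Z/4339Z)^* is cyclic since 4339 is an odd prime power (or 4). Hence Gal(Q(zeta_4339)/Q) ≅ Z/4338Z.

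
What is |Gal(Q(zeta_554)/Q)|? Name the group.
|Gal(Q(zeta_554)/Q)| = phi(554) = 276; group ≅ (Z/554Z)^* ≅ Z/276Z

The n-th cyclotomic polynomial Φ_554(x) is the minimal polynomial of zeta_554 over Q and has degree phi(554) = 276. So Q(zeta_554) is a degree-276 Galois extension with Galois group (Z/554Z)^*. By CRT, (Z/554Z)^* ≅ (Z/2Z)^* × (Z/277Z)^*. Each prime-power unit group is (Z/2Z)^* ≅ trivial group (order 1); (Z/277Z)^* ≅ Z/276Z. Hence Gal(Q(zeta_554)/Q) ≅ Z/276Z.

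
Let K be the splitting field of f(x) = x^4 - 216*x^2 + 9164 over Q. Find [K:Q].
[K:Q] = 4

f factors as (x^2 - 58)(x^2 - 158); the splitting field is K = Q(sqrt(58), sqrt(158)). Since 58, 158, and 9164 are all non-squares in Q, the three subfields Q(sqrt(58)), Q(sqrt(158)), Q(sqrt(9164)) are distinct degree-2 extensions, so [K:Q] = 4 (Klein four Galois group).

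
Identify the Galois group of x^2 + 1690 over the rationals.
Gal(K/Q) = Z/2Z (cyclic of order 2)

x^2 + 1690 is irreducible over Q since -1690 is not a rational square. The splitting field Q(sqrt(-1690)) has degree 2 over Q, and its unique nontrivial automorphism is sqrt(-1690) ↦ -sqrt(-1690). Hence Gal(Q(sqrt(-1690))/Q) = Z/2Z.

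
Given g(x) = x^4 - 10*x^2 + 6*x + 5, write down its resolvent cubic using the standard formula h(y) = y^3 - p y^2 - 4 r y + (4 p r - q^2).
h(y) = y^3 + 10*y^2 - 20*y - 236

Identify coefficients: p = -10, q = 6, r = 5.
Plug into h(y) = y^3 - p y^2 - 4 r y + (4 p r - q^2):
  h(y) = y^3 - (-10) y^2 - 4*(5) y + (4*(-10)*(5) - (6)^2)
       = y^3 + (10) y^2 + (-20) y + (-236).
Simplifying: h(y) = y^3 + 10*y^2 - 20*y - 236.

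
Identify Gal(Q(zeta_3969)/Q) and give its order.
|Gal(Q(zeta_3969)/Q)| = phi(3969) = 2268; group ≅ (Z/3969Z)^* ≅ Z/42Z × Z/54Z

The n-th cyclotomic polynomial Φ_3969(x) is the minimal polynomial of zeta_3969 over Q and has degree phi(3969) = 2268. So Q(zeta_3969) is a degree-2268 Galois extension with Galois group (Z/3969Z)^*. By CRT, (Z/3969Z)^* ≅ (Z/81Z)^* × (Z/49Z)^*. Each prime-power unit group is (Z/81Z)^* ≅ Z/54Z; (Z/49Z)^* ≅ Z/42Z. Hence Gal(Q(zeta_3969)/Q) ≅ Z/42Z × Z/54Z.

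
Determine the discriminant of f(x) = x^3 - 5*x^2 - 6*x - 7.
Δ = -6839

For x^3 + a x^2 + b x + c the discriminant is Δ = 18 a b c - 4 a^3 c + a^2 b^2 - 4 b^3 - 27 c^2.
Plug a = -5, b = -6, c = -7:
  18*(-5)*(-6)*(-7) - 4*(-5)^3*(-7) + (-5)^2*(-6)^2 - 4*(-6)^3 - 27*(-7)^2
  = -3780 + (-3500) + 900 + (864) + (-1323)
  = -6839.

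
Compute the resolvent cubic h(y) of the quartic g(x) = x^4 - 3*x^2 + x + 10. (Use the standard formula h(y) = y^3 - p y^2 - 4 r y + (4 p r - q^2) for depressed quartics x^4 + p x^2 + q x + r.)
h(y) = y^3 + 3*y^2 - 40*y - 121

Identify coefficients: p = -3, q = 1, r = 10.
Plug into h(y) = y^3 - p y^2 - 4 r y + (4 p r - q^2):
  h(y) = y^3 - (-3) y^2 - 4*(10) y + (4*(-3)*(10) - (1)^2)
       = y^3 + (3) y^2 + (-40) y + (-121).
Simplifying: h(y) = y^3 + 3*y^2 - 40*y - 121.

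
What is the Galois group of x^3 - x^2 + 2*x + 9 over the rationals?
Gal(K/Q) = S_3 (symmetric group of order 6)

Compute the discriminant of x^3 + (-1)*x^2 + (2)*x + (9): Δ = -2503. Since Δ is not a rational square, the Galois group is not contained in A_3; it must be the full S_3 (irreducibility of the cubic rules out anything smaller).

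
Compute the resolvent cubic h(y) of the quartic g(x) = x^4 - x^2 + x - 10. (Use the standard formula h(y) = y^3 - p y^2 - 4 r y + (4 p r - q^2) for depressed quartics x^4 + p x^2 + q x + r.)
h(y) = y^3 + y^2 + 40*y + 39

Identify coefficients: p = -1, q = 1, r = -10.
Plug into h(y) = y^3 - p y^2 - 4 r y + (4 p r - q^2):
  h(y) = y^3 - (-1) y^2 - 4*(-10) y + (4*(-1)*(-10) - (1)^2)
       = y^3 + (1) y^2 + (40) y + (39).
Simplifying: h(y) = y^3 + y^2 + 40*y + 39.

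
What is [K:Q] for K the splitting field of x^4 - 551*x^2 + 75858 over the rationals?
[K:Q] = 4

f factors as (x^2 - 269)(x^2 - 282); the splitting field is K = Q(sqrt(269), sqrt(282)). Since 269, 282, and 75858 are all non-squares in Q, the three subfields Q(sqrt(269)), Q(sqrt(282)), Q(sqrt(75858)) are distinct degree-2 extensions, so [K:Q] = 4 (Klein four Galois group).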